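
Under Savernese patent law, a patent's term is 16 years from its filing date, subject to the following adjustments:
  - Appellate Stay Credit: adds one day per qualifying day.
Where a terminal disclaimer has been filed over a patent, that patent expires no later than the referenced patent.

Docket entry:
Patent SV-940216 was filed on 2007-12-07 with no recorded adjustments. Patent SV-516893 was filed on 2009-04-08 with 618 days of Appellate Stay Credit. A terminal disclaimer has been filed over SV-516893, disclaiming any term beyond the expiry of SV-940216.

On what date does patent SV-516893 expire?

2023-12-07

Natural term of SV-516893:
  Base: filing + 16 years → 8 April 2025.
  Appellate Stay Credit: +618 days → 17 December 2026.
Expiry of referenced patent SV-940216:
  Base: filing + 16 years → 7 December 2023.
Terminal disclaimer: SV-516893 expires on the earlier of 17 December 2026 and 7 December 2023.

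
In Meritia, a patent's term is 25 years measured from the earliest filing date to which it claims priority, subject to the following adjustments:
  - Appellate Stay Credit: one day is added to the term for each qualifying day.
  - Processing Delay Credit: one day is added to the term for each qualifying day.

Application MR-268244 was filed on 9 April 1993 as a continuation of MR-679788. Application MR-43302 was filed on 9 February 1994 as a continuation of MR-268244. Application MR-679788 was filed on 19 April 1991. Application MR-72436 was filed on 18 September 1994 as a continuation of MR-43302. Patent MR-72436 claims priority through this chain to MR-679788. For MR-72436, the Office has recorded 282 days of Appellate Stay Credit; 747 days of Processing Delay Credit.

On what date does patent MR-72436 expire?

2019-02-12

Earliest priority filing: 19 April 1991.
Base term: 19 April 1991 + 25 years → 19 April 2016.
Appellate Stay Credit: +282 days → 26 January 2017.
Processing Delay Credit: +747 days → 12 February 2019.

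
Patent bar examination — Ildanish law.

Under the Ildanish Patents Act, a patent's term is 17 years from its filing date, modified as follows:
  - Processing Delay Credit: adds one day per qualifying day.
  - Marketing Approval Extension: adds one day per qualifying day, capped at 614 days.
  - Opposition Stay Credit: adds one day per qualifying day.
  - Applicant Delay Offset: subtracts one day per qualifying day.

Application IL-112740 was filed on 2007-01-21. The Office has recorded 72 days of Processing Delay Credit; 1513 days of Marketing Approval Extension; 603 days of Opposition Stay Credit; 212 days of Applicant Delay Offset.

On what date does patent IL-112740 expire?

2027-01-02

Base term: filing date + 17 years → 21 January 2024.
Processing Delay Credit: +72 days → 2 April 2024.
Marketing Approval Extension: 1513 days claimed exceeds the 614-day cap, so +614 days → 7 December 2025.
Opposition Stay Credit: +603 days → 2 August 2027.
Applicant Delay Offset: −212 days → 2 January 2027.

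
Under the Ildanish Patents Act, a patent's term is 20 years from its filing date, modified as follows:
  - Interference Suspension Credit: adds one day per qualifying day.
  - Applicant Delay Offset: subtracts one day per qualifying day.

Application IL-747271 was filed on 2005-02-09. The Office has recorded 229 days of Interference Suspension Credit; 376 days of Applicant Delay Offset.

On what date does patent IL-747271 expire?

Base term: filing date + 20 years → 9 February 2025.
Interference Suspension Credit: +229 days → 26 September 2025.
Applicant Delay Offset: −376 days → 15 September 2024.

2024-09-15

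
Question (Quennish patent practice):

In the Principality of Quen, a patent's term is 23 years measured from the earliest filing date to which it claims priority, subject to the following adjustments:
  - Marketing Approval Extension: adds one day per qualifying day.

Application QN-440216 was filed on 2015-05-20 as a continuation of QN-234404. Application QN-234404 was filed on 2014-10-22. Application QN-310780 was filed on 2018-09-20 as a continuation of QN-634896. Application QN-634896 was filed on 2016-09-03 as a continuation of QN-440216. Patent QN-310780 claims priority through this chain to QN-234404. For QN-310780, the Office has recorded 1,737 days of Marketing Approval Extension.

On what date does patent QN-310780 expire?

July 25, 2042

Earliest priority filing: 22 October 2014.
Base term: 22 October 2014 + 23 years → 22 October 2037.
Marketing Approval Extension: +1737 days → 25 July 2042.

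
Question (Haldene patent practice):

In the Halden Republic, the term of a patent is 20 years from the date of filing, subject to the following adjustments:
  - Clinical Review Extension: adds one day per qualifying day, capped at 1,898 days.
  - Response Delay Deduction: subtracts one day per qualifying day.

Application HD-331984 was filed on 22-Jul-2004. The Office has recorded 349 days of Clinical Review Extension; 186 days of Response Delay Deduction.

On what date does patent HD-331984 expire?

2025-01-01

Base term: filing date + 20 years → 22 July 2024.
Clinical Review Extension: 349 days (within the 1898-day cap) → +349 days → 6 July 2025.
Response Delay Deduction: −186 days → 1 January 2025.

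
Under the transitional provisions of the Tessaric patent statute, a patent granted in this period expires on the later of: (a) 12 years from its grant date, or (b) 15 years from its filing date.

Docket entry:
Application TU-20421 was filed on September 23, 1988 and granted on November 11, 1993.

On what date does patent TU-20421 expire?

(a) grant + 12 years → 11 November 2005.
(b) filing + 15 years → 23 September 2003.
Later of the two: 11 November 2005.

November 11, 2005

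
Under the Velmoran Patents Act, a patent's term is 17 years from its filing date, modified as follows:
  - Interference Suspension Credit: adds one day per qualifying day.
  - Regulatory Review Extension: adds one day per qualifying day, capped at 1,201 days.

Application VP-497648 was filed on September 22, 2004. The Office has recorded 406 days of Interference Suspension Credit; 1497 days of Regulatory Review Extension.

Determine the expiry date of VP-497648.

February 15, 2026

Base term: filing date + 17 years → 22 September 2021.
Interference Suspension Credit: +406 days → 2 November 2022.
Regulatory Review Extension: 1497 days claimed exceeds the 1201-day cap, so +1201 days → 15 February 2026.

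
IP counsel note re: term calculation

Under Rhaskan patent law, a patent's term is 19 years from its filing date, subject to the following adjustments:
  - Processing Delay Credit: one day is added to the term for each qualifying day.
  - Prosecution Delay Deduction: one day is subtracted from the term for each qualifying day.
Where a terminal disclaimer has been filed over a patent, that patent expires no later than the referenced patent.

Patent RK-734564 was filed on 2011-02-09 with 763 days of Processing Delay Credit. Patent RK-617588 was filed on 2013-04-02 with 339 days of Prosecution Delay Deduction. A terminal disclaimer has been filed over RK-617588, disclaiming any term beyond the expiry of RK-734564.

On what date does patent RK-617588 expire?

2031-04-29

Natural term of RK-617588:
  Base: filing + 19 years → 2 April 2032.
  Prosecution Delay Deduction: −339 days → 29 April 2031.
Expiry of referenced patent RK-734564:
  Base: filing + 19 years → 9 February 2030.
  Processing Delay Credit: +763 days → 13 March 2032.
Terminal disclaimer: RK-617588 expires on the earlier of 29 April 2031 and 13 March 2032.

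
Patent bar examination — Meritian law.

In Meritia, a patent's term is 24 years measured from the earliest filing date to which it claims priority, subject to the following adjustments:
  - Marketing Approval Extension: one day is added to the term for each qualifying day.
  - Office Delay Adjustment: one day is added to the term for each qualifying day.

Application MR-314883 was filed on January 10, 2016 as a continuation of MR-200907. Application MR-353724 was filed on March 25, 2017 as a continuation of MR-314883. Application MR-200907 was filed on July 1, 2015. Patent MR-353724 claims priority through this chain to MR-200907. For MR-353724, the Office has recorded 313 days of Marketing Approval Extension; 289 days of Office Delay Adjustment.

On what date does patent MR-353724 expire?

February 22, 2041

Earliest priority filing: 1 July 2015.
Base term: 1 July 2015 + 24 years → 1 July 2039.
Marketing Approval Extension: +313 days → 9 May 2040.
Office Delay Adjustment: +289 days → 22 February 2041.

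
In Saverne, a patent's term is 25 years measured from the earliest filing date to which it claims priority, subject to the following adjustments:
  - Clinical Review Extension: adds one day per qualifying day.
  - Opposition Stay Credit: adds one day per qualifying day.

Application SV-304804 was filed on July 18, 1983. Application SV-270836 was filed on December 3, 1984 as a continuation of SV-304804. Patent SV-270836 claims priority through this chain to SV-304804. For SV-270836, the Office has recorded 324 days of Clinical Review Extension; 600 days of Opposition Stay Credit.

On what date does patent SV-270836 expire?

Earliest priority filing: 18 July 1983.
Base term: 18 July 1983 + 25 years → 18 July 2008.
Clinical Review Extension: +324 days → 7 June 2009.
Opposition Stay Credit: +600 days → 28 January 2011.

2011-01-28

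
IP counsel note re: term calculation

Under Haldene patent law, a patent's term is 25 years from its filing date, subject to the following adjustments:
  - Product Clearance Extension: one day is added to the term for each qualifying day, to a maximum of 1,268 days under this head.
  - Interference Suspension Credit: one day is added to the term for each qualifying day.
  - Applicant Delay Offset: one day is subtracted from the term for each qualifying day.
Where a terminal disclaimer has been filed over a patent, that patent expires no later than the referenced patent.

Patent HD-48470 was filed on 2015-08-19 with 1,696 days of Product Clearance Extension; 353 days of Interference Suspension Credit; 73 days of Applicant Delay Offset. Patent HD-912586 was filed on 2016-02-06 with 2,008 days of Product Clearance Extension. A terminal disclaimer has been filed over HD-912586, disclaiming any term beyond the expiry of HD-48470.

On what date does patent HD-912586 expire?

2044-07-28

Natural term of HD-912586:
  Base: filing + 25 years → 6 February 2041.
  Product Clearance Extension: 2008 days claimed exceeds the 1268-day cap, so +1268 days → 28 July 2044.
Expiry of referenced patent HD-48470:
  Base: filing + 25 years → 19 August 2040.
  Product Clearance Extension: 1696 days claimed exceeds the 1268-day cap, so +1268 days → 8 February 2044.
  Interference Suspension Credit: +353 days → 26 January 2045.
  Applicant Delay Offset: −73 days → 14 November 2044.
Terminal disclaimer: HD-912586 expires on the earlier of 28 July 2044 and 14 November 2044.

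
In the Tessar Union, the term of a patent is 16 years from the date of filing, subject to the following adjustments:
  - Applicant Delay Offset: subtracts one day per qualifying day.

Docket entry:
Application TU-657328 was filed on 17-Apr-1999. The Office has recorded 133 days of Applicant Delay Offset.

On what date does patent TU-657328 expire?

2014-12-05

Base term: filing date + 16 years → 17 April 2015.
Applicant Delay Offset: −133 days → 5 December 2014.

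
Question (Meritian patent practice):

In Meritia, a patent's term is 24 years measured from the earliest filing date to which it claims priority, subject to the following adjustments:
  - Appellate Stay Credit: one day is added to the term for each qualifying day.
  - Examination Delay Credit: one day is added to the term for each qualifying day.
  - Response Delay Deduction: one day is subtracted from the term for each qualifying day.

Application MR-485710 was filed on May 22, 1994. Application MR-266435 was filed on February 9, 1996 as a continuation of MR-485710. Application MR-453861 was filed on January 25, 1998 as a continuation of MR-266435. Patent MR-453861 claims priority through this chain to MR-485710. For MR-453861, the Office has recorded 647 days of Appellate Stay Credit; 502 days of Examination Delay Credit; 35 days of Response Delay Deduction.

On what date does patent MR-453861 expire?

Earliest priority filing: 22 May 1994.
Base term: 22 May 1994 + 24 years → 22 May 2018.
Appellate Stay Credit: +647 days → 28 February 2020.
Examination Delay Credit: +502 days → 14 July 2021.
Response Delay Deduction: −35 days → 9 June 2021.

June 9, 2021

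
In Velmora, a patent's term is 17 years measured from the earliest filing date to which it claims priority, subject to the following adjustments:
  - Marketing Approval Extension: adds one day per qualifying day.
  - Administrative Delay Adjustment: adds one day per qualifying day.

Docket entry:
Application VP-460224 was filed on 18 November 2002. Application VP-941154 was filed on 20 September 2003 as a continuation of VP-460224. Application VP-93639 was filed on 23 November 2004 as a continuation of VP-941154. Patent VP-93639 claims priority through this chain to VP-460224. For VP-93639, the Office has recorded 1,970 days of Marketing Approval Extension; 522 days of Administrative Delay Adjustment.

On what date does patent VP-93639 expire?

Earliest priority filing: 18 November 2002.
Base term: 18 November 2002 + 17 years → 18 November 2019.
Marketing Approval Extension: +1970 days → 10 April 2025.
Administrative Delay Adjustment: +522 days → 14 September 2026.

September 14, 2026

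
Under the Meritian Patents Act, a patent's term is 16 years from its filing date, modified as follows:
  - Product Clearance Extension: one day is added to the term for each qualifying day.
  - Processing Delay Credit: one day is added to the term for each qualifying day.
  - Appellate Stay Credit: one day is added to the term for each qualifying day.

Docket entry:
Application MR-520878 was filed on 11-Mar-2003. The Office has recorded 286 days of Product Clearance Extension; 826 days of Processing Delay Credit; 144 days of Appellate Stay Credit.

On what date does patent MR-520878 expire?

Base term: filing date + 16 years → 11 March 2019.
Product Clearance Extension: +286 days → 22 December 2019.
Processing Delay Credit: +826 days → 27 March 2022.
Appellate Stay Credit: +144 days → 18 August 2022.

August 18, 2022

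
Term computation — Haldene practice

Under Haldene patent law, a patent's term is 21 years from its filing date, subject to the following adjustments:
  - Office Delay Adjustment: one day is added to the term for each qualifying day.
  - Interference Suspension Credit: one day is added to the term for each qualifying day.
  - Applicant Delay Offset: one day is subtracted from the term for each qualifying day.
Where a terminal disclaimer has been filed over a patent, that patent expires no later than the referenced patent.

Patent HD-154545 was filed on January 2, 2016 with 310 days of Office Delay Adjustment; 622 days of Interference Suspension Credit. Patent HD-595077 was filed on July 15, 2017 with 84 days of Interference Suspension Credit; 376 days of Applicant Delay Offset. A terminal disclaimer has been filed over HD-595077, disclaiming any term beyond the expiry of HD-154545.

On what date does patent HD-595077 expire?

September 26, 2037

Natural term of HD-595077:
  Base: filing + 21 years → 15 July 2038.
  Interference Suspension Credit: +84 days → 7 October 2038.
  Applicant Delay Offset: −376 days → 26 September 2037.
Expiry of referenced patent HD-154545:
  Base: filing + 21 years → 2 January 2037.
  Office Delay Adjustment: +310 days → 8 November 2037.
  Interference Suspension Credit: +622 days → 23 July 2039.
Terminal disclaimer: HD-595077 expires on the earlier of 26 September 2037 and 23 July 2039.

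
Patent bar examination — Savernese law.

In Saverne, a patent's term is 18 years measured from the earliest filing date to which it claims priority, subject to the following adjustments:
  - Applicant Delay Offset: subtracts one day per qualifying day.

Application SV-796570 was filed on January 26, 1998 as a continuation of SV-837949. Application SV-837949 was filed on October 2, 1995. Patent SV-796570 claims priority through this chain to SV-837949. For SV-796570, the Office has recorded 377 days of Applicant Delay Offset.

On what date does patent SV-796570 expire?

September 20, 2012

Earliest priority filing: 2 October 1995.
Base term: 2 October 1995 + 18 years → 2 October 2013.
Applicant Delay Offset: −377 days → 20 September 2012.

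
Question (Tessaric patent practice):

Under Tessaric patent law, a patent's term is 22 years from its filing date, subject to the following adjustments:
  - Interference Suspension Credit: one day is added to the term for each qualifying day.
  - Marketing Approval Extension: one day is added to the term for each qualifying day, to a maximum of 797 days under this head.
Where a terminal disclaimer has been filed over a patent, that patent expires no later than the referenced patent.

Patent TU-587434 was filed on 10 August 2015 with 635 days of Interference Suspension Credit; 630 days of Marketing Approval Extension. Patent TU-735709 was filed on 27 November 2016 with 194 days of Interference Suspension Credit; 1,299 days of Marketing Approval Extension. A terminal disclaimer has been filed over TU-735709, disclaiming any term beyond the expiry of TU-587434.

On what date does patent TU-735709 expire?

Natural term of TU-735709:
  Base: filing + 22 years → 27 November 2038.
  Interference Suspension Credit: +194 days → 9 June 2039.
  Marketing Approval Extension: 1299 days claimed exceeds the 797-day cap, so +797 days → 14 August 2041.
Expiry of referenced patent TU-587434:
  Base: filing + 22 years → 10 August 2037.
  Interference Suspension Credit: +635 days → 7 May 2039.
  Marketing Approval Extension: 630 days (within the 797-day cap) → +630 days → 26 January 2041.
Terminal disclaimer: TU-735709 expires on the earlier of 14 August 2041 and 26 January 2041.

January 26, 2041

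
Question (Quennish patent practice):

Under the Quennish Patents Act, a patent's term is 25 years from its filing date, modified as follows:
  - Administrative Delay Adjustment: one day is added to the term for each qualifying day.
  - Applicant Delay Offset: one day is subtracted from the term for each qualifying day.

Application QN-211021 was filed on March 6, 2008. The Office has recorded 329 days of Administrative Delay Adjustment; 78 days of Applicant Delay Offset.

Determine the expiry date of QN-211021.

November 12, 2033

Base term: filing date + 25 years → 6 March 2033.
Administrative Delay Adjustment: +329 days → 29 January 2034.
Applicant Delay Offset: −78 days → 12 November 2033.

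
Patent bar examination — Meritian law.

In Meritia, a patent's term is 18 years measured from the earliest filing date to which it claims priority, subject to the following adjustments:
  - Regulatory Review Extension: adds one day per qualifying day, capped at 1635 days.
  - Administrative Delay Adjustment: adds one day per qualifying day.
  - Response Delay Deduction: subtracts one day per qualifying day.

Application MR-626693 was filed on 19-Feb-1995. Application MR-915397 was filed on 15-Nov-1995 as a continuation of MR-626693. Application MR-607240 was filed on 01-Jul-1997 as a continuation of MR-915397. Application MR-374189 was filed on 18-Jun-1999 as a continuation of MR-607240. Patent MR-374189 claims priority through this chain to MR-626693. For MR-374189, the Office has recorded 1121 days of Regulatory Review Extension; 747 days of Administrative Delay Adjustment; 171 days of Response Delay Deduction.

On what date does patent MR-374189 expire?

Earliest priority filing: 19 February 1995.
Base term: 19 February 1995 + 18 years → 19 February 2013.
Regulatory Review Extension: 1121 days (within the 1635-day cap) → +1121 days → 16 March 2016.
Administrative Delay Adjustment: +747 days → 2 April 2018.
Response Delay Deduction: −171 days → 13 October 2017.

October 13, 2017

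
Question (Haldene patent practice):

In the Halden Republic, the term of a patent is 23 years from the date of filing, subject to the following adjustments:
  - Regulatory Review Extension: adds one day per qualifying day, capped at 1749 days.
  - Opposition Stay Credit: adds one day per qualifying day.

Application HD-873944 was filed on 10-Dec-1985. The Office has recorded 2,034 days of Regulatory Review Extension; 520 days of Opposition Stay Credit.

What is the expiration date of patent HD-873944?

February 26, 2015

Base term: filing date + 23 years → 10 December 2008.
Regulatory Review Extension: 2034 days claimed exceeds the 1749-day cap, so +1749 days → 24 September 2013.
Opposition Stay Credit: +520 days → 26 February 2015.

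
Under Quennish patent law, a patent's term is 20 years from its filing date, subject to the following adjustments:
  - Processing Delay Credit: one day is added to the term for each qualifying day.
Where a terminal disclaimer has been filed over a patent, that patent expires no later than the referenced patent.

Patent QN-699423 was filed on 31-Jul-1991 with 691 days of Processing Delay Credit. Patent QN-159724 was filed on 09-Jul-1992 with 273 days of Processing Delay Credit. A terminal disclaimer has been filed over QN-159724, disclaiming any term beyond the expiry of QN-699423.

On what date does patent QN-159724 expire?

April 8, 2013

Natural term of QN-159724:
  Base: filing + 20 years → 9 July 2012.
  Processing Delay Credit: +273 days → 8 April 2013.
Expiry of referenced patent QN-699423:
  Base: filing + 20 years → 31 July 2011.
  Processing Delay Credit: +691 days → 21 June 2013.
Terminal disclaimer: QN-159724 expires on the earlier of 8 April 2013 and 21 June 2013.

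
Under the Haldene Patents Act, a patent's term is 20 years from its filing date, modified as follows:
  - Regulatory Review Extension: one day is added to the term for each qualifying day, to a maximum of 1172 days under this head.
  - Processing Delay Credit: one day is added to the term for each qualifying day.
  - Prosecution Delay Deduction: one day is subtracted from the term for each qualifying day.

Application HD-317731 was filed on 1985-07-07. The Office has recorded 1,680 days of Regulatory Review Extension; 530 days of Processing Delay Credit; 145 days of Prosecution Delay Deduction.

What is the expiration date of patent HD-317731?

Base term: filing date + 20 years → 7 July 2005.
Regulatory Review Extension: 1680 days claimed exceeds the 1172-day cap, so +1172 days → 21 September 2008.
Processing Delay Credit: +530 days → 5 March 2010.
Prosecution Delay Deduction: −145 days → 11 October 2009.

2009-10-11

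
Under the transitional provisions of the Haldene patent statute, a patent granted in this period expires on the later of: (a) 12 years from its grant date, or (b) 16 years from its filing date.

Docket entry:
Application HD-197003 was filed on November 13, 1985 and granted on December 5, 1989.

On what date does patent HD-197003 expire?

(a) grant + 12 years → 5 December 2001.
(b) filing + 16 years → 13 November 2001.
Later of the two: 5 December 2001.

December 5, 2001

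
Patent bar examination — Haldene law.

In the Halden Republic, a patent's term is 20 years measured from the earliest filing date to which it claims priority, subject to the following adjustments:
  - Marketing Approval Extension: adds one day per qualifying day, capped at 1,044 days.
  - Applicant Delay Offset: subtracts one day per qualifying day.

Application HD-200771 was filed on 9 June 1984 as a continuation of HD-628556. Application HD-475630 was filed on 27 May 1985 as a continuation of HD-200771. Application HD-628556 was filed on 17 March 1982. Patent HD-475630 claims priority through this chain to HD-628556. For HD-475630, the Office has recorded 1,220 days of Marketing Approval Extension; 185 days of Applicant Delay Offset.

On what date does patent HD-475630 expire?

Earliest priority filing: 17 March 1982.
Base term: 17 March 1982 + 20 years → 17 March 2002.
Marketing Approval Extension: 1220 days claimed exceeds the 1044-day cap, so +1044 days → 24 January 2005.
Applicant Delay Offset: −185 days → 23 July 2004.

2004-07-23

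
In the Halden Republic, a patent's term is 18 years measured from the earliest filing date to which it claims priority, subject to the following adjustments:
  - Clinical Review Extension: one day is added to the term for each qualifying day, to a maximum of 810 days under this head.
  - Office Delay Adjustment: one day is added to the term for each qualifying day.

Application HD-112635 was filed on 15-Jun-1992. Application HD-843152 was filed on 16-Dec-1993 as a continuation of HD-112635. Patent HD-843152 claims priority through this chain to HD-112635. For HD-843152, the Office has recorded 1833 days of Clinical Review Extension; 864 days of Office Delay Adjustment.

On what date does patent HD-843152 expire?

Earliest priority filing: 15 June 1992.
Base term: 15 June 1992 + 18 years → 15 June 2010.
Clinical Review Extension: 1833 days claimed exceeds the 810-day cap, so +810 days → 2 September 2012.
Office Delay Adjustment: +864 days → 14 January 2015.

January 14, 2015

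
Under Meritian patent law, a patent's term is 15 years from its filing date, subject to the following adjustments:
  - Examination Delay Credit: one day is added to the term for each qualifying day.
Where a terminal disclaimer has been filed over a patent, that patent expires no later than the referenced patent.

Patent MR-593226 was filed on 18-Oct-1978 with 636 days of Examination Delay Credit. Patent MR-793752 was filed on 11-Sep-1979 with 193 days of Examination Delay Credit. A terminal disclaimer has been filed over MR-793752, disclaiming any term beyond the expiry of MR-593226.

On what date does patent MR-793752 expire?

1995-03-23

Natural term of MR-793752:
  Base: filing + 15 years → 11 September 1994.
  Examination Delay Credit: +193 days → 23 March 1995.
Expiry of referenced patent MR-593226:
  Base: filing + 15 years → 18 October 1993.
  Examination Delay Credit: +636 days → 16 July 1995.
Terminal disclaimer: MR-793752 expires on the earlier of 23 March 1995 and 16 July 1995.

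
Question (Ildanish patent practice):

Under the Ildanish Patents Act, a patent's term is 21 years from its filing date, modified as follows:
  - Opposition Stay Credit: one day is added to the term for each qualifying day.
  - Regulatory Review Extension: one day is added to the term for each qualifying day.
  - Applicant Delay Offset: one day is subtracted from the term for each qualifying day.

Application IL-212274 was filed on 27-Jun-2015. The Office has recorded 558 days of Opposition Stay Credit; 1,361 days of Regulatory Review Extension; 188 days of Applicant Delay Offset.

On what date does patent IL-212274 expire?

Base term: filing date + 21 years → 27 June 2036.
Opposition Stay Credit: +558 days → 6 January 2038.
Regulatory Review Extension: +1361 days → 28 September 2041.
Applicant Delay Offset: −188 days → 24 March 2041.

2041-03-24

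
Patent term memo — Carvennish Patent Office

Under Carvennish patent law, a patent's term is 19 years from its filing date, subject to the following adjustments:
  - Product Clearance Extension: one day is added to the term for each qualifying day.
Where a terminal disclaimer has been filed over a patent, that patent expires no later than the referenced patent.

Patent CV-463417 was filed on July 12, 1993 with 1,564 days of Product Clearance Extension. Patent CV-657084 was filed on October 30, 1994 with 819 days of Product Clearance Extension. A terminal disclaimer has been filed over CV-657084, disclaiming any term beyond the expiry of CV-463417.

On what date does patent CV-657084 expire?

Natural term of CV-657084:
  Base: filing + 19 years → 30 October 2013.
  Product Clearance Extension: +819 days → 27 January 2016.
Expiry of referenced patent CV-463417:
  Base: filing + 19 years → 12 July 2012.
  Product Clearance Extension: +1564 days → 23 October 2016.
Terminal disclaimer: CV-657084 expires on the earlier of 27 January 2016 and 23 October 2016.

2016-01-27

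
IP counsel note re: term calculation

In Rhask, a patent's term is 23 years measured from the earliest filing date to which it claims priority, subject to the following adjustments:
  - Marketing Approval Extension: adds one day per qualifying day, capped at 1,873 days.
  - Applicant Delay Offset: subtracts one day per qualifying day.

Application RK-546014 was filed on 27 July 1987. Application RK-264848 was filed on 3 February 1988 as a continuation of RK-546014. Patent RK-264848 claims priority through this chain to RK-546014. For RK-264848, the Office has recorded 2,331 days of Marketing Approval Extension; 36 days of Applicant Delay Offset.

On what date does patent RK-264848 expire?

2015-08-07

Earliest priority filing: 27 July 1987.
Base term: 27 July 1987 + 23 years → 27 July 2010.
Marketing Approval Extension: 2331 days claimed exceeds the 1873-day cap, so +1873 days → 12 September 2015.
Applicant Delay Offset: −36 days → 7 August 2015.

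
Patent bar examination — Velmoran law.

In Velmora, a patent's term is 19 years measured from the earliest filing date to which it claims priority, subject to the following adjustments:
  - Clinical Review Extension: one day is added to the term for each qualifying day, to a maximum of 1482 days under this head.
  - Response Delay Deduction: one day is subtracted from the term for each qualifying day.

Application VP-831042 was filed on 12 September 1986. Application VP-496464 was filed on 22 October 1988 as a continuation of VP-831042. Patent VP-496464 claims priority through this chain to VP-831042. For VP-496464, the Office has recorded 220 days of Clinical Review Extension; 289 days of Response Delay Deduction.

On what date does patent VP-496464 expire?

July 5, 2005

Earliest priority filing: 12 September 1986.
Base term: 12 September 1986 + 19 years → 12 September 2005.
Clinical Review Extension: 220 days (within the 1482-day cap) → +220 days → 20 April 2006.
Response Delay Deduction: −289 days → 5 July 2005.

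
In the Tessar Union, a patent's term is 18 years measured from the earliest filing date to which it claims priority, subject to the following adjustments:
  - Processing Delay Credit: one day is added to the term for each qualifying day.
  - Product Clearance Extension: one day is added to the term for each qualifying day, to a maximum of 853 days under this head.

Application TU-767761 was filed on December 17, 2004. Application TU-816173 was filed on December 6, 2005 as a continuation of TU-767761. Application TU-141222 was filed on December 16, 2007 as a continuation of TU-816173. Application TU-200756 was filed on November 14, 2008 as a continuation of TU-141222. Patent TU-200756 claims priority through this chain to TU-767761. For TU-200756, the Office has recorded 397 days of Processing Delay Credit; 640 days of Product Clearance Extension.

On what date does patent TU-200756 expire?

Earliest priority filing: 17 December 2004.
Base term: 17 December 2004 + 18 years → 17 December 2022.
Processing Delay Credit: +397 days → 18 January 2024.
Product Clearance Extension: 640 days (within the 853-day cap) → +640 days → 19 October 2025.

2025-10-19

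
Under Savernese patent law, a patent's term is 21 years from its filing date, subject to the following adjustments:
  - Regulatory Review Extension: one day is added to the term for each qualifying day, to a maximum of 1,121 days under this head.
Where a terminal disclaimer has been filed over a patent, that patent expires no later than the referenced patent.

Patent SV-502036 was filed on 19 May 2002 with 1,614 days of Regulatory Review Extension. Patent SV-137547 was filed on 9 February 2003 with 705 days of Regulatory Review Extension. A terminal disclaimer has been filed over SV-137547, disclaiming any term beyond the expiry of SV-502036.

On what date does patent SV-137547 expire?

Natural term of SV-137547:
  Base: filing + 21 years → 9 February 2024.
  Regulatory Review Extension: 705 days (within the 1121-day cap) → +705 days → 14 January 2026.
Expiry of referenced patent SV-502036:
  Base: filing + 21 years → 19 May 2023.
  Regulatory Review Extension: 1614 days claimed exceeds the 1121-day cap, so +1121 days → 13 June 2026.
Terminal disclaimer: SV-137547 expires on the earlier of 14 January 2026 and 13 June 2026.

2026-01-14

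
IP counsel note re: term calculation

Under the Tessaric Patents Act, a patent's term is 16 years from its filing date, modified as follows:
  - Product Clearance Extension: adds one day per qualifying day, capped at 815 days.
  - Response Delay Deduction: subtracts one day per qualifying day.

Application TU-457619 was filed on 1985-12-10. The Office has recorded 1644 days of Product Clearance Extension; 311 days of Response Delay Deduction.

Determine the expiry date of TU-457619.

Base term: filing date + 16 years → 10 December 2001.
Product Clearance Extension: 1644 days claimed exceeds the 815-day cap, so +815 days → 4 March 2004.
Response Delay Deduction: −311 days → 28 April 2003.

2003-04-28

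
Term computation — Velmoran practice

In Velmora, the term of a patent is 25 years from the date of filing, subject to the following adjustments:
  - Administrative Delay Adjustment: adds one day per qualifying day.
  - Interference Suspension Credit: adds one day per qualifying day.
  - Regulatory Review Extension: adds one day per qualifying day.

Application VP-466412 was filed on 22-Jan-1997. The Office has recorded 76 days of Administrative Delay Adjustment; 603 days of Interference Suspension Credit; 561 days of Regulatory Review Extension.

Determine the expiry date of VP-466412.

June 15, 2025

Base term: filing date + 25 years → 22 January 2022.
Administrative Delay Adjustment: +76 days → 8 April 2022.
Interference Suspension Credit: +603 days → 2 December 2023.
Regulatory Review Extension: +561 days → 15 June 2025.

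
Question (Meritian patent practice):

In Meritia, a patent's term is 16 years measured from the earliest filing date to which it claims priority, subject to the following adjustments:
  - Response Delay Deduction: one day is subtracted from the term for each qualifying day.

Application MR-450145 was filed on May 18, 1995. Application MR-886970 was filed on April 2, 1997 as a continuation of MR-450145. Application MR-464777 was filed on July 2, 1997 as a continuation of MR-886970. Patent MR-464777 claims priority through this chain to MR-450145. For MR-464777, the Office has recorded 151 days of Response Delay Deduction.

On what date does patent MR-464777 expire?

2010-12-18

Earliest priority filing: 18 May 1995.
Base term: 18 May 1995 + 16 years → 18 May 2011.
Response Delay Deduction: −151 days → 18 December 2010.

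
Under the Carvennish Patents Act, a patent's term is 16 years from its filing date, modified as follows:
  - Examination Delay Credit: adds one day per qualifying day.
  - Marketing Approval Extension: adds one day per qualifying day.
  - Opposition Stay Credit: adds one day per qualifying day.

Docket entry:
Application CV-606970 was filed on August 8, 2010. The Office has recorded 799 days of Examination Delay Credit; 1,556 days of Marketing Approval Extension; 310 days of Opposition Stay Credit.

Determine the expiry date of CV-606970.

November 24, 2033

Base term: filing date + 16 years → 8 August 2026.
Examination Delay Credit: +799 days → 15 October 2028.
Marketing Approval Extension: +1556 days → 18 January 2033.
Opposition Stay Credit: +310 days → 24 November 2033.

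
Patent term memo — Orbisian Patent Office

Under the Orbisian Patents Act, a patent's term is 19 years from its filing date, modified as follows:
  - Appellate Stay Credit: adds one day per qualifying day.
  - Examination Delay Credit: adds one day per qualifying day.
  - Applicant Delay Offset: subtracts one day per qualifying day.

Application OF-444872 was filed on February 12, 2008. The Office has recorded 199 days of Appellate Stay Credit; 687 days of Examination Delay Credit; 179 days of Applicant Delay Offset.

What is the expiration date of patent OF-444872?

Base term: filing date + 19 years → 12 February 2027.
Appellate Stay Credit: +199 days → 30 August 2027.
Examination Delay Credit: +687 days → 17 July 2029.
Applicant Delay Offset: −179 days → 19 January 2029.

2029-01-19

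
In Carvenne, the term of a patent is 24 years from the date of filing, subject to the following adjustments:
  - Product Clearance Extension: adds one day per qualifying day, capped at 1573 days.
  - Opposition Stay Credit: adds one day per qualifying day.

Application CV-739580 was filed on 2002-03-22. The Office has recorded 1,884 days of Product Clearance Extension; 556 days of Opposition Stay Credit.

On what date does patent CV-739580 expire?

Base term: filing date + 24 years → 22 March 2026.
Product Clearance Extension: 1884 days claimed exceeds the 1573-day cap, so +1573 days → 12 July 2030.
Opposition Stay Credit: +556 days → 19 January 2032.

2032-01-19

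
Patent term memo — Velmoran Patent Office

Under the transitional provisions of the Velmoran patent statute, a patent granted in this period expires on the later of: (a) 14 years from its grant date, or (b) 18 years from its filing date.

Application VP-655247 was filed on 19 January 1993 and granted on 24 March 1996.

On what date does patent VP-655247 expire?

(a) grant + 14 years → 24 March 2010.
(b) filing + 18 years → 19 January 2011.
Later of the two: 19 January 2011.

2011-01-19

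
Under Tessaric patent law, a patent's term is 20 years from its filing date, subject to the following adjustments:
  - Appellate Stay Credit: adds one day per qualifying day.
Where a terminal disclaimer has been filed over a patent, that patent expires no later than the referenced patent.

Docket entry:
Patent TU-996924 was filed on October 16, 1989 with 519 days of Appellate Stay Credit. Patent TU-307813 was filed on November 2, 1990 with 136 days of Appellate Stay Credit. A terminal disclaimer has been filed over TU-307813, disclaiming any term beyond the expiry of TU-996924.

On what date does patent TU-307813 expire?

2011-03-18

Natural term of TU-307813:
  Base: filing + 20 years → 2 November 2010.
  Appellate Stay Credit: +136 days → 18 March 2011.
Expiry of referenced patent TU-996924:
  Base: filing + 20 years → 16 October 2009.
  Appellate Stay Credit: +519 days → 19 March 2011.
Terminal disclaimer: TU-307813 expires on the earlier of 18 March 2011 and 19 March 2011.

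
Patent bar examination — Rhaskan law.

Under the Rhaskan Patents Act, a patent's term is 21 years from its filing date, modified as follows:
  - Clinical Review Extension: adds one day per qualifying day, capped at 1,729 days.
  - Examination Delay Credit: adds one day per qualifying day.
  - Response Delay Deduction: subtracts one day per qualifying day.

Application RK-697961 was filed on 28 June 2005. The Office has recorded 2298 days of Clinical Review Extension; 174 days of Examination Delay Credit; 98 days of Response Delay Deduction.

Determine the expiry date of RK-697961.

Base term: filing date + 21 years → 28 June 2026.
Clinical Review Extension: 2298 days claimed exceeds the 1729-day cap, so +1729 days → 23 March 2031.
Examination Delay Credit: +174 days → 13 September 2031.
Response Delay Deduction: −98 days → 7 June 2031.

2031-06-07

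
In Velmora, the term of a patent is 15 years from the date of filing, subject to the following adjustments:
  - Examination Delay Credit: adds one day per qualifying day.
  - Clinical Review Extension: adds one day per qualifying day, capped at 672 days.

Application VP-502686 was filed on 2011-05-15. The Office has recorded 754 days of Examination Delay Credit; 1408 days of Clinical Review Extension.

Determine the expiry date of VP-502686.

Base term: filing date + 15 years → 15 May 2026.
Examination Delay Credit: +754 days → 7 June 2028.
Clinical Review Extension: 1408 days claimed exceeds the 672-day cap, so +672 days → 10 April 2030.

2030-04-10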